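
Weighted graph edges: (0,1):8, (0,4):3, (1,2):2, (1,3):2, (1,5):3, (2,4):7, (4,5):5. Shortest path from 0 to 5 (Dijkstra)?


Dijkstra from 0:
Distances: {0: 0, 1: 8, 2: 10, 3: 10, 4: 3, 5: 8}
Shortest distance to 5 = 8, path = [0, 4, 5]


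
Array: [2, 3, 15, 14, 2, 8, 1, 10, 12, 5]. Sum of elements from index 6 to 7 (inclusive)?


Prefix sums: [0, 2, 5, 20, 34, 36, 44, 45, 55, 67, 72]
Sum[6..7] = prefix[8] - prefix[6] = 55 - 44 = 11


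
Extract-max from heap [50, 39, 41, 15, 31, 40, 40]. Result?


Max = 50
Replace root with last, heapify down
Resulting heap: [41, 39, 40, 15, 31, 40]


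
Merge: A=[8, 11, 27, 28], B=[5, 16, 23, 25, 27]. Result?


Compare heads, take smaller each step.
Merged: [5, 8, 11, 16, 23, 25, 27, 27, 28]


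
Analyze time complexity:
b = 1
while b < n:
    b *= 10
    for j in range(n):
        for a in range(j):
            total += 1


Per nesting level: O(log n) * O(n) * O(n) [triangular over j] = O(n^2 log n)
Complexity: O(n^2 log n)


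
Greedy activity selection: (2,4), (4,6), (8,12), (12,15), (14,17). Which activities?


Greedy: pick earliest-ending, then skip overlaps.
Selected (4 activities): [(2, 4), (4, 6), (8, 12), (12, 15)]


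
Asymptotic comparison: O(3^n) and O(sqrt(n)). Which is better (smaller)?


sublinear grows slower than exponential (base 3)
O(sqrt(n)) is asymptotically smaller; O(3^n) grows faster


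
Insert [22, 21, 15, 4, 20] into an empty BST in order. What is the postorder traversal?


Root = 22; build tree by BST insertion.
Postorder traversal: [4, 20, 15, 21, 22]


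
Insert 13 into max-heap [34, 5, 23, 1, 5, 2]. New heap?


Append 13: [34, 5, 23, 1, 5, 2, 13]
Bubble up: no swaps needed
Result: [34, 5, 23, 1, 5, 2, 13]


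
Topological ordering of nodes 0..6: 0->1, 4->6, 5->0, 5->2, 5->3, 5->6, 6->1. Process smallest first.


Kahn's algorithm, process smallest node first
Order: [4, 5, 0, 2, 3, 6, 1]


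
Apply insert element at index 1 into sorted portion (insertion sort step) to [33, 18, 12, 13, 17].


After one pass: [18, 33, 12, 13, 17]


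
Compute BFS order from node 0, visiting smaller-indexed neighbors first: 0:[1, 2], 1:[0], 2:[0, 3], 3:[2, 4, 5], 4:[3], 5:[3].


BFS queue: start with [0]
Visit order: [0, 1, 2, 3, 4, 5]


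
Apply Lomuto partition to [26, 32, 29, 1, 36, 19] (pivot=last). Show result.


Elements <= 19 go left of pivot.
Result: [1, 19, 29, 26, 36, 32], pivot at index 1


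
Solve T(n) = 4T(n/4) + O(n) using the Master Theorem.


a=4, b=4, c=1. log_4(4)=1 = c=1. Case 2: O(n^c log n) = O(n log n)
Complexity: O(n log n)


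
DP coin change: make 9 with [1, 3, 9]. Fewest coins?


dp[0]=0; dp[i]=1+min(dp[i-c] for c in coins)
...dp[4]=2, dp[5]=3, dp[6]=2, dp[7]=3, dp[8]=4, dp[9]=1
Minimum coins for 9 = 1


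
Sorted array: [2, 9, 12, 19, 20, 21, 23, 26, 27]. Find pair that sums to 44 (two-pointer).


Two pointers: lo=0, hi=8
Found pair: (21, 23) summing to 44


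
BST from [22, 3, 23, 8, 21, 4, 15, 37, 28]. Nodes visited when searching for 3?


BST root = 22
Search for 3: compare at each node
Path: [22, 3]


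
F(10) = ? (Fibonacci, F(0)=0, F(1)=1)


F(n)=F(n-1)+F(n-2)
...F(8)=21, F(9)=34, F(10)=55


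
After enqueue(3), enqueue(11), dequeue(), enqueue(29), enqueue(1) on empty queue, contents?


enqueue(3) -> [3]
enqueue(11) -> [3, 11]
dequeue() returns 3 -> [11]
enqueue(29) -> [11, 29]
enqueue(1) -> [11, 29, 1]
Final queue (front to back): [11, 29, 1]


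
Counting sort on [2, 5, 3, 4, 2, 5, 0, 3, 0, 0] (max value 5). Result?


Count array: [3, 0, 2, 2, 1, 2]
Reconstruct: [0, 0, 0, 2, 2, 3, 3, 4, 5, 5]


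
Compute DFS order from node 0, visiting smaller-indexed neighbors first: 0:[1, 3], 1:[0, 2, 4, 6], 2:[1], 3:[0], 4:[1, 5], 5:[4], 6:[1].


DFS stack-based: start with [0]
Visit order: [0, 1, 2, 4, 5, 6, 3]


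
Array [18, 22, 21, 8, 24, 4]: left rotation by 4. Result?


Left rotate by 4: [24, 4, 18, 22, 21, 8]


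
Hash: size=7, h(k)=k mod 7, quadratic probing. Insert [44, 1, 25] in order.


Insertions: 44->slot 2; 1->slot 1; 25->slot 4
Table: [None, 1, 44, None, 25, None, None]


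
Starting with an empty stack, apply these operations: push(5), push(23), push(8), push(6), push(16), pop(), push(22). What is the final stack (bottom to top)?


push(5) -> [5]
push(23) -> [5, 23]
push(8) -> [5, 23, 8]
push(6) -> [5, 23, 8, 6]
push(16) -> [5, 23, 8, 6, 16]
pop() returns 16 -> [5, 23, 8, 6]
push(22) -> [5, 23, 8, 6, 22]
Final stack (bottom to top): [5, 23, 8, 6, 22]


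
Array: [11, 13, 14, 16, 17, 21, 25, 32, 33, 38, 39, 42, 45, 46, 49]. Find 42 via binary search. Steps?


Search for 42:
[0,14] mid=7 arr[7]=32
[8,14] mid=11 arr[11]=42
Total: 2 comparisons


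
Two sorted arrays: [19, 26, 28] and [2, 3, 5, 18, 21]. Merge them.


Compare heads, take smaller each step.
Merged: [2, 3, 5, 18, 19, 21, 26, 28]


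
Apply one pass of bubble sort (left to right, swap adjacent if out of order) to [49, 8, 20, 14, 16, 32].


After one pass: [8, 20, 14, 16, 32, 49]


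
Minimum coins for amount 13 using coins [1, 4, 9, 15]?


dp[0]=0; dp[i]=1+min(dp[i-c] for c in coins)
...dp[8]=2, dp[9]=1, dp[10]=2, dp[11]=3, dp[12]=3, dp[13]=2
Minimum coins for 13 = 2


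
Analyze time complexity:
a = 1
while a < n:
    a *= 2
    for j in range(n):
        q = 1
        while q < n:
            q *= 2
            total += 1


Per nesting level: O(log n) * O(n) * O(log n) = O(n (log n)^2)
Complexity: O(n (log n)^2)


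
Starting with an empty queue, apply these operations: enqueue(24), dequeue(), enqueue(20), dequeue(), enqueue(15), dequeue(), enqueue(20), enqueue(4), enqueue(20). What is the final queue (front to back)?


enqueue(24) -> [24]
dequeue() returns 24 -> []
enqueue(20) -> [20]
dequeue() returns 20 -> []
enqueue(15) -> [15]
dequeue() returns 15 -> []
enqueue(20) -> [20]
enqueue(4) -> [20, 4]
enqueue(20) -> [20, 4, 20]
Final queue (front to back): [20, 4, 20]


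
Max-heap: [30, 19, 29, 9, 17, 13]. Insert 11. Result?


Append 11: [30, 19, 29, 9, 17, 13, 11]
Bubble up: no swaps needed
Result: [30, 19, 29, 9, 17, 13, 11]


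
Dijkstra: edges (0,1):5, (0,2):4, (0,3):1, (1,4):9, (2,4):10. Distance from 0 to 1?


Dijkstra from 0:
Distances: {0: 0, 1: 5, 2: 4, 3: 1, 4: 14}
Shortest distance to 1 = 5, path = [0, 1]


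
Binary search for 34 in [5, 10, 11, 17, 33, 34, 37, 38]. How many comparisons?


Search for 34:
[0,7] mid=3 arr[3]=17
[4,7] mid=5 arr[5]=34
Total: 2 comparisons


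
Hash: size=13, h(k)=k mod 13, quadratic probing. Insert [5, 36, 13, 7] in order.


Insertions: 5->slot 5; 36->slot 10; 13->slot 0; 7->slot 7
Table: [13, None, None, None, None, 5, None, 7, None, None, 36, None, None]


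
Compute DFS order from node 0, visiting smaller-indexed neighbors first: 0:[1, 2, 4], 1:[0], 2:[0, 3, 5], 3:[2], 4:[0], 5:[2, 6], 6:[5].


DFS stack-based: start with [0]
Visit order: [0, 1, 2, 3, 5, 6, 4]


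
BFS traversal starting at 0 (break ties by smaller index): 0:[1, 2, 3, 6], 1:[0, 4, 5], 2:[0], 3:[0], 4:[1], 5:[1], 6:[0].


BFS queue: start with [0]
Visit order: [0, 1, 2, 3, 6, 4, 5]


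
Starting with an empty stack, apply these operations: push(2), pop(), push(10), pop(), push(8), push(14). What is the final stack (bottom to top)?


push(2) -> [2]
pop() returns 2 -> []
push(10) -> [10]
pop() returns 10 -> []
push(8) -> [8]
push(14) -> [8, 14]
Final stack (bottom to top): [8, 14]


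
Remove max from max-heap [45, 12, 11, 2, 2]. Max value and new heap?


Max = 45
Replace root with last, heapify down
Resulting heap: [12, 2, 11, 2]


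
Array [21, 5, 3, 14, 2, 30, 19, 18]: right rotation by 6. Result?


Right rotate by 6: [3, 14, 2, 30, 19, 18, 21, 5]


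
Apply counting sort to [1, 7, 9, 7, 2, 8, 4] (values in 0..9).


Count array: [0, 1, 1, 0, 1, 0, 0, 2, 1, 1]
Reconstruct: [1, 2, 4, 7, 7, 8, 9]


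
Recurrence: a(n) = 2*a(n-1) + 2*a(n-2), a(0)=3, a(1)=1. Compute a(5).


Build bottom-up:
...a(3)=18, a(4)=52, a(5)=2*52+2*18=140


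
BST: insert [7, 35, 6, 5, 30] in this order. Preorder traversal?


Root = 7; build tree by BST insertion.
Preorder traversal: [7, 6, 5, 35, 30]


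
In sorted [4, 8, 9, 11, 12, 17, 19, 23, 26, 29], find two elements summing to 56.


Two pointers: lo=0, hi=9
No pair sums to 56


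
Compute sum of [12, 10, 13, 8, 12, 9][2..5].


Prefix sums: [0, 12, 22, 35, 43, 55, 64]
Sum[2..5] = prefix[6] - prefix[2] = 64 - 22 = 42


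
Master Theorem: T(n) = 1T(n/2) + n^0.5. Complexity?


a=1, b=2, c=0.5. log_2(1)=0 < c=0.5. Case 3: O(n^c) = O(sqrt(n))
Complexity: O(sqrt(n))


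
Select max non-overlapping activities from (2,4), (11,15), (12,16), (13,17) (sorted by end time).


Greedy: pick earliest-ending, then skip overlaps.
Selected (2 activities): [(2, 4), (11, 15)]


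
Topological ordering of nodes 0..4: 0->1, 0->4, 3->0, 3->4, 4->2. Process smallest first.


Kahn's algorithm, process smallest node first
Order: [3, 0, 1, 4, 2]


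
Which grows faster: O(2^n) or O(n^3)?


cubic grows slower than exponential
O(n^3) is asymptotically smaller; O(2^n) grows faster


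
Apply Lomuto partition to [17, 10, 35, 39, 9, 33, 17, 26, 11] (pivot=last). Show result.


Elements <= 11 go left of pivot.
Result: [10, 9, 11, 39, 17, 33, 17, 26, 35], pivot at index 2


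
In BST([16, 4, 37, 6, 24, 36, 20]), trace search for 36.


BST root = 16
Search for 36: compare at each node
Path: [16, 37, 24, 36]


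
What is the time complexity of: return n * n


Analysis: constant-time operation, no loop
Complexity: O(1)


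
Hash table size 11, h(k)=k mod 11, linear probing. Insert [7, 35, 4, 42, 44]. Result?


Insertions: 7->slot 7; 35->slot 2; 4->slot 4; 42->slot 9; 44->slot 0
Table: [44, None, 35, None, 4, None, None, 7, None, 42, None]


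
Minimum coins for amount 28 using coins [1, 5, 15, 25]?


dp[0]=0; dp[i]=1+min(dp[i-c] for c in coins)
...dp[23]=5, dp[24]=6, dp[25]=1, dp[26]=2, dp[27]=3, dp[28]=4
Minimum coins for 28 = 4


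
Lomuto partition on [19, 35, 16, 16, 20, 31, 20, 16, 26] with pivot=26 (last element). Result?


Elements <= 26 go left of pivot.
Result: [19, 16, 16, 20, 20, 16, 26, 31, 35], pivot at index 6


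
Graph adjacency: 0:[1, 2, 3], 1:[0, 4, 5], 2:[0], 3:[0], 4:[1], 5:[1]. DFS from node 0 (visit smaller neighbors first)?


DFS stack-based: start with [0]
Visit order: [0, 1, 4, 5, 2, 3]


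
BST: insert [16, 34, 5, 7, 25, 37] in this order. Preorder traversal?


Root = 16; build tree by BST insertion.
Preorder traversal: [16, 5, 7, 34, 25, 37]


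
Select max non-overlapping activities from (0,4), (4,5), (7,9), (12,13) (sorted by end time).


Greedy: pick earliest-ending, then skip overlaps.
Selected (4 activities): [(0, 4), (4, 5), (7, 9), (12, 13)]


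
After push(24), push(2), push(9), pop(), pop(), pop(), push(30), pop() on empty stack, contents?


push(24) -> [24]
push(2) -> [24, 2]
push(9) -> [24, 2, 9]
pop() returns 9 -> [24, 2]
pop() returns 2 -> [24]
pop() returns 24 -> []
push(30) -> [30]
pop() returns 30 -> []
Final stack (bottom to top): []


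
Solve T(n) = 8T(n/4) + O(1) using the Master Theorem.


a=8, b=4, c=0. log_4(8)=1.5 > c=0. Case 1: O(n^log_b(a)) = O(n^1.500)
Complexity: O(n^1.500)


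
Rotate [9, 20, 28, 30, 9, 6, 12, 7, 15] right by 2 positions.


Right rotate by 2: [7, 15, 9, 20, 28, 30, 9, 6, 12]


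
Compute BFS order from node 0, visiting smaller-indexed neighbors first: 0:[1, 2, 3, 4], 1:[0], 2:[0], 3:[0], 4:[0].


BFS queue: start with [0]
Visit order: [0, 1, 2, 3, 4]


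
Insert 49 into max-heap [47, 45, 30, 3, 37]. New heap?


Append 49: [47, 45, 30, 3, 37, 49]
Bubble up: swap idx 5(49) with idx 2(30); swap idx 2(49) with idx 0(47)
Result: [49, 45, 47, 3, 37, 30]


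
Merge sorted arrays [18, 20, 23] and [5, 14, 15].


Compare heads, take smaller each step.
Merged: [5, 14, 15, 18, 20, 23]


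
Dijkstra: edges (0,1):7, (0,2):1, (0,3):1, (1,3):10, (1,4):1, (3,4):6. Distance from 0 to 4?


Dijkstra from 0:
Distances: {0: 0, 1: 7, 2: 1, 3: 1, 4: 7}
Shortest distance to 4 = 7, path = [0, 3, 4]


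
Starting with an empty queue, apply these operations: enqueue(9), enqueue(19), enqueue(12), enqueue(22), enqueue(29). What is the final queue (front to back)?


enqueue(9) -> [9]
enqueue(19) -> [9, 19]
enqueue(12) -> [9, 19, 12]
enqueue(22) -> [9, 19, 12, 22]
enqueue(29) -> [9, 19, 12, 22, 29]
Final queue (front to back): [9, 19, 12, 22, 29]


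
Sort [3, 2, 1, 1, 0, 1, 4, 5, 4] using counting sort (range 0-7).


Count array: [1, 3, 1, 1, 2, 1, 0, 0]
Reconstruct: [0, 1, 1, 1, 2, 3, 4, 4, 5]


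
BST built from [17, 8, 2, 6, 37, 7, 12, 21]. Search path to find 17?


BST root = 17
Search for 17: compare at each node
Path: [17]


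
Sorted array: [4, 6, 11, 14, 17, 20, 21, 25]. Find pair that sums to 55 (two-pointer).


Two pointers: lo=0, hi=7
No pair sums to 55


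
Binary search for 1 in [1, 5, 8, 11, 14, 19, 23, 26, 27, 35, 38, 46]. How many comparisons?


Search for 1:
[0,11] mid=5 arr[5]=19
[0,4] mid=2 arr[2]=8
[0,1] mid=0 arr[0]=1
Total: 3 comparisons


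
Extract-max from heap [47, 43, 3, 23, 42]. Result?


Max = 47
Replace root with last, heapify down
Resulting heap: [43, 42, 3, 23]


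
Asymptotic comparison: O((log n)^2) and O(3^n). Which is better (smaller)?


polylogarithmic grows slower than exponential (base 3)
O((log n)^2) is asymptotically smaller; O(3^n) grows faster


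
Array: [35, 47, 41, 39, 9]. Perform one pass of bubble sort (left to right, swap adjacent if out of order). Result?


After one pass: [35, 41, 39, 9, 47]


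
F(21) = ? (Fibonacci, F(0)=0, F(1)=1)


F(n)=F(n-1)+F(n-2)
...F(19)=4181, F(20)=6765, F(21)=10946


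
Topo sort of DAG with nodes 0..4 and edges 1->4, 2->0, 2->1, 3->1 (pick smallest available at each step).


Kahn's algorithm, process smallest node first
Order: [2, 0, 3, 1, 4]


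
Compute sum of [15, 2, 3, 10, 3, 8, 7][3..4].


Prefix sums: [0, 15, 17, 20, 30, 33, 41, 48]
Sum[3..4] = prefix[5] - prefix[3] = 33 - 20 = 13


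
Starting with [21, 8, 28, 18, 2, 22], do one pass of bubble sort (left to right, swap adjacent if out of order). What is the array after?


After one pass: [8, 21, 18, 2, 22, 28]


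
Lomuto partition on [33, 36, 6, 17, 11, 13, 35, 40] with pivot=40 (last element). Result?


Elements <= 40 go left of pivot.
Result: [33, 36, 6, 17, 11, 13, 35, 40], pivot at index 7


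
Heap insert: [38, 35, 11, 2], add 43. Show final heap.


Append 43: [38, 35, 11, 2, 43]
Bubble up: swap idx 4(43) with idx 1(35); swap idx 1(43) with idx 0(38)
Result: [43, 38, 11, 2, 35]


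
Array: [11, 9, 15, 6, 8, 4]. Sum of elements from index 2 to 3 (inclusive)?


Prefix sums: [0, 11, 20, 35, 41, 49, 53]
Sum[2..3] = prefix[4] - prefix[2] = 41 - 20 = 21


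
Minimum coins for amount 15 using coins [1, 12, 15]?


dp[0]=0; dp[i]=1+min(dp[i-c] for c in coins)
...dp[10]=10, dp[11]=11, dp[12]=1, dp[13]=2, dp[14]=3, dp[15]=1
Minimum coins for 15 = 1


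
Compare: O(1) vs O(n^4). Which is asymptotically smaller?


constant grows slower than quartic
O(1) is asymptotically smaller; O(n^4) grows faster


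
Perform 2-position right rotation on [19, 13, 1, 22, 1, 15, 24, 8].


Right rotate by 2: [24, 8, 19, 13, 1, 22, 1, 15]


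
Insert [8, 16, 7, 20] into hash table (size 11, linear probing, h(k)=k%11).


Insertions: 8->slot 8; 16->slot 5; 7->slot 7; 20->slot 9
Table: [None, None, None, None, None, 16, None, 7, 8, 20, None]


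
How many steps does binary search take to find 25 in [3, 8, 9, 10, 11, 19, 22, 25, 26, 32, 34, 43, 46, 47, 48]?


Search for 25:
[0,14] mid=7 arr[7]=25
Total: 1 comparisons


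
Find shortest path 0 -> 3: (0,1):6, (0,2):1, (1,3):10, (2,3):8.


Dijkstra from 0:
Distances: {0: 0, 1: 6, 2: 1, 3: 9}
Shortest distance to 3 = 9, path = [0, 2, 3]


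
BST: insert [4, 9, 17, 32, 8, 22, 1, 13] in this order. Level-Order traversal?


Root = 4; build tree by BST insertion.
Level-Order traversal: [4, 1, 9, 8, 17, 13, 32, 22]


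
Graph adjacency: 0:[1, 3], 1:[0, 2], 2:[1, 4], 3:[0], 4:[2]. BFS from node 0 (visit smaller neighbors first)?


BFS queue: start with [0]
Visit order: [0, 1, 3, 2, 4]


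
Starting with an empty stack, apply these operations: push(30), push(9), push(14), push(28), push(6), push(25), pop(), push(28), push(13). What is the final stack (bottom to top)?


push(30) -> [30]
push(9) -> [30, 9]
push(14) -> [30, 9, 14]
push(28) -> [30, 9, 14, 28]
push(6) -> [30, 9, 14, 28, 6]
push(25) -> [30, 9, 14, 28, 6, 25]
pop() returns 25 -> [30, 9, 14, 28, 6]
push(28) -> [30, 9, 14, 28, 6, 28]
push(13) -> [30, 9, 14, 28, 6, 28, 13]
Final stack (bottom to top): [30, 9, 14, 28, 6, 28, 13]


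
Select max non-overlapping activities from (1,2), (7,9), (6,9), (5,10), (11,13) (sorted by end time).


Greedy: pick earliest-ending, then skip overlaps.
Selected (3 activities): [(1, 2), (7, 9), (11, 13)]


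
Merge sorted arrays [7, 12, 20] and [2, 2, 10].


Compare heads, take smaller each step.
Merged: [2, 2, 7, 10, 12, 20]


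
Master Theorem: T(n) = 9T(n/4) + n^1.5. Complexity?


a=9, b=4, c=1.5. log_4(9)=1.585 > c=1.5. Case 1: O(n^log_b(a)) = O(n^1.585)
Complexity: O(n^1.585)


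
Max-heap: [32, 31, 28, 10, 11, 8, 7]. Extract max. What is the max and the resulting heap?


Max = 32
Replace root with last, heapify down
Resulting heap: [31, 11, 28, 10, 7, 8]


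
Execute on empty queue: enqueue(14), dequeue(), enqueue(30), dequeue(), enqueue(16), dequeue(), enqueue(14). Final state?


enqueue(14) -> [14]
dequeue() returns 14 -> []
enqueue(30) -> [30]
dequeue() returns 30 -> []
enqueue(16) -> [16]
dequeue() returns 16 -> []
enqueue(14) -> [14]
Final queue (front to back): [14]


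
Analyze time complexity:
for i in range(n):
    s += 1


Per nesting level: O(n) = O(n)
Complexity: O(n)


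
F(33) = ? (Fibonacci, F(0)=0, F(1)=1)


F(n)=F(n-1)+F(n-2)
...F(31)=1346269, F(32)=2178309, F(33)=3524578


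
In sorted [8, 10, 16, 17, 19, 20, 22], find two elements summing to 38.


Two pointers: lo=0, hi=6
Found pair: (16, 22) summing to 38


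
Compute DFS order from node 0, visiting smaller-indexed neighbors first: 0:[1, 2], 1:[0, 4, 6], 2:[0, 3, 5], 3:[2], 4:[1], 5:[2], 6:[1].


DFS stack-based: start with [0]
Visit order: [0, 1, 4, 6, 2, 3, 5]


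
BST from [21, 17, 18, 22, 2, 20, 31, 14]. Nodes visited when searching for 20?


BST root = 21
Search for 20: compare at each node
Path: [21, 17, 18, 20]


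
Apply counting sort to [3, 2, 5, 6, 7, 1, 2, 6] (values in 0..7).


Count array: [0, 1, 2, 1, 0, 1, 2, 1]
Reconstruct: [1, 2, 2, 3, 5, 6, 6, 7]


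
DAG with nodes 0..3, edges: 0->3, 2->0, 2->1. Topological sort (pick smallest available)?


Kahn's algorithm, process smallest node first
Order: [2, 0, 1, 3]


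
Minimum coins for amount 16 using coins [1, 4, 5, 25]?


dp[0]=0; dp[i]=1+min(dp[i-c] for c in coins)
...dp[11]=3, dp[12]=3, dp[13]=3, dp[14]=3, dp[15]=3, dp[16]=4
Minimum coins for 16 = 4


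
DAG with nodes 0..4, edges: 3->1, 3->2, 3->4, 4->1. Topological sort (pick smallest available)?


Kahn's algorithm, process smallest node first
Order: [0, 3, 2, 4, 1]


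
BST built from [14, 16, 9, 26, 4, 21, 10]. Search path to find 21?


BST root = 14
Search for 21: compare at each node
Path: [14, 16, 26, 21]


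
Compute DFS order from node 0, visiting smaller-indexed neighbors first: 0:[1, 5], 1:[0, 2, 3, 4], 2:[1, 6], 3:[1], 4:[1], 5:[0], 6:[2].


DFS stack-based: start with [0]
Visit order: [0, 1, 2, 6, 3, 4, 5]


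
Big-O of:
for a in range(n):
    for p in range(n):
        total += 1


Per nesting level: O(n) * O(n) = O(n^2)
Complexity: O(n^2)


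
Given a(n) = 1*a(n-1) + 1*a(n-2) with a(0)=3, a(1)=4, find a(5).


Build bottom-up:
...a(3)=11, a(4)=18, a(5)=1*18+1*11=29


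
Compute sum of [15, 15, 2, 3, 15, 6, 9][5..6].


Prefix sums: [0, 15, 30, 32, 35, 50, 56, 65]
Sum[5..6] = prefix[7] - prefix[5] = 65 - 50 = 15


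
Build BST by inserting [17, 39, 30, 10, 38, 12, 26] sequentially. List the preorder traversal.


Root = 17; build tree by BST insertion.
Preorder traversal: [17, 10, 12, 39, 30, 26, 38]


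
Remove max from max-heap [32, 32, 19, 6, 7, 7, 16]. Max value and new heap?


Max = 32
Replace root with last, heapify down
Resulting heap: [32, 16, 19, 6, 7, 7]


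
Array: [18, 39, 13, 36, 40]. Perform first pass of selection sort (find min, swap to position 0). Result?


After one pass: [13, 39, 18, 36, 40]


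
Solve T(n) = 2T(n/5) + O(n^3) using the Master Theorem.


a=2, b=5, c=3. log_5(2)=0.431 < c=3. Case 3: O(n^c) = O(n^3)
Complexity: O(n^3)


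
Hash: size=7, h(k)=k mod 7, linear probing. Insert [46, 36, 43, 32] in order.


Insertions: 46->slot 4; 36->slot 1; 43->slot 2; 32->slot 5
Table: [None, 36, 43, None, 46, 32, None]


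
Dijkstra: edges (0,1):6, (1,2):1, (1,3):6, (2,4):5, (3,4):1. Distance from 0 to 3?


Dijkstra from 0:
Distances: {0: 0, 1: 6, 2: 7, 3: 12, 4: 12}
Shortest distance to 3 = 12, path = [0, 1, 3]


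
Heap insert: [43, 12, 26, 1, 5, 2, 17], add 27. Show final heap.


Append 27: [43, 12, 26, 1, 5, 2, 17, 27]
Bubble up: swap idx 7(27) with idx 3(1); swap idx 3(27) with idx 1(12)
Result: [43, 27, 26, 12, 5, 2, 17, 1]


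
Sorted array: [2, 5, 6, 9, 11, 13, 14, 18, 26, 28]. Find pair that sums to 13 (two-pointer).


Two pointers: lo=0, hi=9
Found pair: (2, 11) summing to 13


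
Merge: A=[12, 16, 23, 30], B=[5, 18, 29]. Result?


Compare heads, take smaller each step.
Merged: [5, 12, 16, 18, 23, 29, 30]


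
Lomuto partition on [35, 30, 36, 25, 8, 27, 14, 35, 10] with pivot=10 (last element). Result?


Elements <= 10 go left of pivot.
Result: [8, 10, 36, 25, 35, 27, 14, 35, 30], pivot at index 1


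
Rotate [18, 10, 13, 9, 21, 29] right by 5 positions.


Right rotate by 5: [10, 13, 9, 21, 29, 18]


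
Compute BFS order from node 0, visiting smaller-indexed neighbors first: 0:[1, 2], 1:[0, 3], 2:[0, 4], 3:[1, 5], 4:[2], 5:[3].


BFS queue: start with [0]
Visit order: [0, 1, 2, 3, 4, 5]


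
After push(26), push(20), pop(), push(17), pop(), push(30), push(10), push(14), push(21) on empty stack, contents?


push(26) -> [26]
push(20) -> [26, 20]
pop() returns 20 -> [26]
push(17) -> [26, 17]
pop() returns 17 -> [26]
push(30) -> [26, 30]
push(10) -> [26, 30, 10]
push(14) -> [26, 30, 10, 14]
push(21) -> [26, 30, 10, 14, 21]
Final stack (bottom to top): [26, 30, 10, 14, 21]


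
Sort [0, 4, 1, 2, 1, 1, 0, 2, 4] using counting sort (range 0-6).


Count array: [2, 3, 2, 0, 2, 0, 0]
Reconstruct: [0, 0, 1, 1, 1, 2, 2, 4, 4]


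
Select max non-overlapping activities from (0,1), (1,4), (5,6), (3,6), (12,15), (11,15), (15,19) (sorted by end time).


Greedy: pick earliest-ending, then skip overlaps.
Selected (5 activities): [(0, 1), (1, 4), (5, 6), (12, 15), (15, 19)]


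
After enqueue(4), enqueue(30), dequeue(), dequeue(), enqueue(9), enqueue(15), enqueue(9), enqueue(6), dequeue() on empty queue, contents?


enqueue(4) -> [4]
enqueue(30) -> [4, 30]
dequeue() returns 4 -> [30]
dequeue() returns 30 -> []
enqueue(9) -> [9]
enqueue(15) -> [9, 15]
enqueue(9) -> [9, 15, 9]
enqueue(6) -> [9, 15, 9, 6]
dequeue() returns 9 -> [15, 9, 6]
Final queue (front to back): [15, 9, 6]


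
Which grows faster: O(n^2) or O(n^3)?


quadratic grows slower than cubic
O(n^2) is asymptotically smaller; O(n^3) grows faster


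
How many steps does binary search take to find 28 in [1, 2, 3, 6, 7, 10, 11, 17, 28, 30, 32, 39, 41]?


Search for 28:
[0,12] mid=6 arr[6]=11
[7,12] mid=9 arr[9]=30
[7,8] mid=7 arr[7]=17
[8,8] mid=8 arr[8]=28
Total: 4 comparisons


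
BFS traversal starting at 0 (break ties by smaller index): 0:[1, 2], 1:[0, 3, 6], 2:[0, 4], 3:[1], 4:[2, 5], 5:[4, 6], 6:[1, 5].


BFS queue: start with [0]
Visit order: [0, 1, 2, 3, 6, 4, 5]


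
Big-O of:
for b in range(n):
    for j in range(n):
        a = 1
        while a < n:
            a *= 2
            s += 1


Per nesting level: O(n) * O(n) * O(log n) = O(n^2 log n)
Complexity: O(n^2 log n)


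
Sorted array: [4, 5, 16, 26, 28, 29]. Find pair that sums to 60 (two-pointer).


Two pointers: lo=0, hi=5
No pair sums to 60


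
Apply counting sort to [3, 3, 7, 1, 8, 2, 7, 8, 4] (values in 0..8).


Count array: [0, 1, 1, 2, 1, 0, 0, 2, 2]
Reconstruct: [1, 2, 3, 3, 4, 7, 7, 8, 8]


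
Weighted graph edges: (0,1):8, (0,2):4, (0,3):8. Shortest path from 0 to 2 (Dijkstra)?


Dijkstra from 0:
Distances: {0: 0, 1: 8, 2: 4, 3: 8}
Shortest distance to 2 = 4, path = [0, 2]


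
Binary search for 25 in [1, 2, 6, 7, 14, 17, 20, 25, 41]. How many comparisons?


Search for 25:
[0,8] mid=4 arr[4]=14
[5,8] mid=6 arr[6]=20
[7,8] mid=7 arr[7]=25
Total: 3 comparisons


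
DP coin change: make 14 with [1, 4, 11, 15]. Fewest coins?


dp[0]=0; dp[i]=1+min(dp[i-c] for c in coins)
...dp[9]=3, dp[10]=4, dp[11]=1, dp[12]=2, dp[13]=3, dp[14]=4
Minimum coins for 14 = 4


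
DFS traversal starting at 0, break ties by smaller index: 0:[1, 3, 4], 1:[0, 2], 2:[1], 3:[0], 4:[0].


DFS stack-based: start with [0]
Visit order: [0, 1, 2, 3, 4]


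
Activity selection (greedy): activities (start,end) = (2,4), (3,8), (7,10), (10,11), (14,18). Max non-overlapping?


Greedy: pick earliest-ending, then skip overlaps.
Selected (4 activities): [(2, 4), (7, 10), (10, 11), (14, 18)]


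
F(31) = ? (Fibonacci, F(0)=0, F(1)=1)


F(n)=F(n-1)+F(n-2)
...F(29)=514229, F(30)=832040, F(31)=1346269


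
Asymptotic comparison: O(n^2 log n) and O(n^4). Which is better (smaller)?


n^2 log n grows slower than quartic
O(n^2 log n) is asymptotically smaller; O(n^4) grows faster


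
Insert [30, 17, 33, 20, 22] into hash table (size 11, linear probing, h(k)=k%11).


Insertions: 30->slot 8; 17->slot 6; 33->slot 0; 20->slot 9; 22->slot 1
Table: [33, 22, None, None, None, None, 17, None, 30, 20, None]


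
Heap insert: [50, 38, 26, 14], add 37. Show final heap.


Append 37: [50, 38, 26, 14, 37]
Bubble up: no swaps needed
Result: [50, 38, 26, 14, 37]


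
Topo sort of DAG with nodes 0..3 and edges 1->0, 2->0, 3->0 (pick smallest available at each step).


Kahn's algorithm, process smallest node first
Order: [1, 2, 3, 0]


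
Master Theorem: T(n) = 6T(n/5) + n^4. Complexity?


a=6, b=5, c=4. log_5(6)=1.113 < c=4. Case 3: O(n^c) = O(n^4)
Complexity: O(n^4)


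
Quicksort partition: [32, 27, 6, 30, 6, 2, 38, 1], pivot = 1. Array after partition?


Elements <= 1 go left of pivot.
Result: [1, 27, 6, 30, 6, 2, 38, 32], pivot at index 0


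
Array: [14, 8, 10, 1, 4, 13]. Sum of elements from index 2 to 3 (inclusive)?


Prefix sums: [0, 14, 22, 32, 33, 37, 50]
Sum[2..3] = prefix[4] - prefix[2] = 33 - 22 = 11


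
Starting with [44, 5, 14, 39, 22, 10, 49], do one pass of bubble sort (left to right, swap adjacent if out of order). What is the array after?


After one pass: [5, 14, 39, 22, 10, 44, 49]


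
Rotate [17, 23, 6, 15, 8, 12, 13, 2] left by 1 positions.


Left rotate by 1: [23, 6, 15, 8, 12, 13, 2, 17]


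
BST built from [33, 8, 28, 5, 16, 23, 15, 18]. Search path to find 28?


BST root = 33
Search for 28: compare at each node
Path: [33, 8, 28]


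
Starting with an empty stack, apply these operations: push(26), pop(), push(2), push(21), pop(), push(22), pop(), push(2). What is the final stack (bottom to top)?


push(26) -> [26]
pop() returns 26 -> []
push(2) -> [2]
push(21) -> [2, 21]
pop() returns 21 -> [2]
push(22) -> [2, 22]
pop() returns 22 -> [2]
push(2) -> [2, 2]
Final stack (bottom to top): [2, 2]


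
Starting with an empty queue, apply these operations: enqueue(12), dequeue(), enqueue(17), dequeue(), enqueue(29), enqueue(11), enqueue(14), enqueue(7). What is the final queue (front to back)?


enqueue(12) -> [12]
dequeue() returns 12 -> []
enqueue(17) -> [17]
dequeue() returns 17 -> []
enqueue(29) -> [29]
enqueue(11) -> [29, 11]
enqueue(14) -> [29, 11, 14]
enqueue(7) -> [29, 11, 14, 7]
Final queue (front to back): [29, 11, 14, 7]


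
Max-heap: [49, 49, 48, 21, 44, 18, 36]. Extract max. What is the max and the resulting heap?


Max = 49
Replace root with last, heapify down
Resulting heap: [49, 44, 48, 21, 36, 18]


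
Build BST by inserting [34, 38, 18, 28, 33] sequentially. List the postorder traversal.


Root = 34; build tree by BST insertion.
Postorder traversal: [33, 28, 18, 38, 34]


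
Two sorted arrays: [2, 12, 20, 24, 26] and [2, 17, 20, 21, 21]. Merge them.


Compare heads, take smaller each step.
Merged: [2, 2, 12, 17, 20, 20, 21, 21, 24, 26]


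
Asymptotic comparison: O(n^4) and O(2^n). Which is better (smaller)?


quartic grows slower than exponential
O(n^4) is asymptotically smaller; O(2^n) grows faster


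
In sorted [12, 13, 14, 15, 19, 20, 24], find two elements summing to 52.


Two pointers: lo=0, hi=6
No pair sums to 52


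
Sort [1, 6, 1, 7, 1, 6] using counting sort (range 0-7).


Count array: [0, 3, 0, 0, 0, 0, 2, 1]
Reconstruct: [1, 1, 1, 6, 6, 7]


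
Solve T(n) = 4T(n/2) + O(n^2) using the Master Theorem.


a=4, b=2, c=2. log_2(4)=2 = c=2. Case 2: O(n^c log n) = O(n^2 log n)
Complexity: O(n^2 log n)


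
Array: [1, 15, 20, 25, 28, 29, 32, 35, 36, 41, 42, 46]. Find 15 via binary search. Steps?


Search for 15:
[0,11] mid=5 arr[5]=29
[0,4] mid=2 arr[2]=20
[0,1] mid=0 arr[0]=1
[1,1] mid=1 arr[1]=15
Total: 4 comparisons


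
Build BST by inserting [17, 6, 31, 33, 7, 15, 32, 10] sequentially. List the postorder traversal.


Root = 17; build tree by BST insertion.
Postorder traversal: [10, 15, 7, 6, 32, 33, 31, 17]


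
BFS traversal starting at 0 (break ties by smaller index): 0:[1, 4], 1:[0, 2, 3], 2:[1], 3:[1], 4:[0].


BFS queue: start with [0]
Visit order: [0, 1, 4, 2, 3]


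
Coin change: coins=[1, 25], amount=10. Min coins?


dp[0]=0; dp[i]=1+min(dp[i-c] for c in coins)
...dp[5]=5, dp[6]=6, dp[7]=7, dp[8]=8, dp[9]=9, dp[10]=10
Minimum coins for 10 = 10


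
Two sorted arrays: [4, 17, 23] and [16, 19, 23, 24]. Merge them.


Compare heads, take smaller each step.
Merged: [4, 16, 17, 19, 23, 23, 24]


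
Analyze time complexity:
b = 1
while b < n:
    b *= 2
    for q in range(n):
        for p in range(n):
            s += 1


Per nesting level: O(log n) * O(n) * O(n) = O(n^2 log n)
Complexity: O(n^2 log n)


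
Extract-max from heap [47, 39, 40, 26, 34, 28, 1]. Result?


Max = 47
Replace root with last, heapify down
Resulting heap: [40, 39, 28, 26, 34, 1]


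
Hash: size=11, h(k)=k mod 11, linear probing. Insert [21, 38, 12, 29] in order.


Insertions: 21->slot 10; 38->slot 5; 12->slot 1; 29->slot 7
Table: [None, 12, None, None, None, 38, None, 29, None, None, 21]


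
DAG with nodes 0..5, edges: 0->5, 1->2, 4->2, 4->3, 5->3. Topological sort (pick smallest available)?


Kahn's algorithm, process smallest node first
Order: [0, 1, 4, 2, 5, 3]


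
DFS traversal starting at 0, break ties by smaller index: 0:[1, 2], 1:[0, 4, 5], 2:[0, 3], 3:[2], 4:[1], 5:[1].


DFS stack-based: start with [0]
Visit order: [0, 1, 4, 5, 2, 3]


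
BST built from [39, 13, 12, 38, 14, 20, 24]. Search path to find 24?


BST root = 39
Search for 24: compare at each node
Path: [39, 13, 38, 14, 20, 24]


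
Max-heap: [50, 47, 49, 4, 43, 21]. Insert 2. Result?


Append 2: [50, 47, 49, 4, 43, 21, 2]
Bubble up: no swaps needed
Result: [50, 47, 49, 4, 43, 21, 2]


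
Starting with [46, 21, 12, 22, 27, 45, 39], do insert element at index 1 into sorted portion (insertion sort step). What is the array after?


After one pass: [21, 46, 12, 22, 27, 45, 39]


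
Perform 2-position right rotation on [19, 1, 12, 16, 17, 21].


Right rotate by 2: [17, 21, 19, 1, 12, 16]


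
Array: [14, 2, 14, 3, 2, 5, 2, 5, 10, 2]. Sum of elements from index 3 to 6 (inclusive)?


Prefix sums: [0, 14, 16, 30, 33, 35, 40, 42, 47, 57, 59]
Sum[3..6] = prefix[7] - prefix[3] = 42 - 30 = 12


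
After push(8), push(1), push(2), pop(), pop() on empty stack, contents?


push(8) -> [8]
push(1) -> [8, 1]
push(2) -> [8, 1, 2]
pop() returns 2 -> [8, 1]
pop() returns 1 -> [8]
Final stack (bottom to top): [8]


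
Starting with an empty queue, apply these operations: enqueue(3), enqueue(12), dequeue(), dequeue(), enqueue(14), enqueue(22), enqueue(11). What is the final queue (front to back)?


enqueue(3) -> [3]
enqueue(12) -> [3, 12]
dequeue() returns 3 -> [12]
dequeue() returns 12 -> []
enqueue(14) -> [14]
enqueue(22) -> [14, 22]
enqueue(11) -> [14, 22, 11]
Final queue (front to back): [14, 22, 11]


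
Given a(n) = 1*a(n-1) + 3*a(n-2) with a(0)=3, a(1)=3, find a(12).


Build bottom-up:
...a(10)=8049, a(11)=18480, a(12)=1*18480+3*8049=42627


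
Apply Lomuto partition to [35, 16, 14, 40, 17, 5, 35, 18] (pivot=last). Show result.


Elements <= 18 go left of pivot.
Result: [16, 14, 17, 5, 18, 40, 35, 35], pivot at index 4


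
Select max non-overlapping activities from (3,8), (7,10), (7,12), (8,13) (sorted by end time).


Greedy: pick earliest-ending, then skip overlaps.
Selected (2 activities): [(3, 8), (8, 13)]


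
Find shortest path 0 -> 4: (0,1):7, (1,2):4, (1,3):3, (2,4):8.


Dijkstra from 0:
Distances: {0: 0, 1: 7, 2: 11, 3: 10, 4: 19}
Shortest distance to 4 = 19, path = [0, 1, 2, 4]


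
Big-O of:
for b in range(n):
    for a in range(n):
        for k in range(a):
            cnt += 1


Per nesting level: O(n) * O(n) * O(n) [triangular over a] = O(n^3)
Complexity: O(n^3)


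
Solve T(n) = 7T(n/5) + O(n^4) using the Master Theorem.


a=7, b=5, c=4. log_5(7)=1.209 < c=4. Case 3: O(n^c) = O(n^4)
Complexity: O(n^4)


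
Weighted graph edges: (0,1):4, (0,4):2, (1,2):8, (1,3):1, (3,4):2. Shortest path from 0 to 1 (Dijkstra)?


Dijkstra from 0:
Distances: {0: 0, 1: 4, 2: 12, 3: 4, 4: 2}
Shortest distance to 1 = 4, path = [0, 1]


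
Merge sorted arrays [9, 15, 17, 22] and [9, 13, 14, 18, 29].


Compare heads, take smaller each step.
Merged: [9, 9, 13, 14, 15, 17, 18, 22, 29]


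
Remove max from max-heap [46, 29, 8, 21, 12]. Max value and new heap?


Max = 46
Replace root with last, heapify down
Resulting heap: [29, 21, 8, 12]


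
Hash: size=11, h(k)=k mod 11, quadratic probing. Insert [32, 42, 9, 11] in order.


Insertions: 32->slot 10; 42->slot 9; 9->slot 2; 11->slot 0
Table: [11, None, 9, None, None, None, None, None, None, 42, 32]


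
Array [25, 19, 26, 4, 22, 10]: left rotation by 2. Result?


Left rotate by 2: [26, 4, 22, 10, 25, 19]


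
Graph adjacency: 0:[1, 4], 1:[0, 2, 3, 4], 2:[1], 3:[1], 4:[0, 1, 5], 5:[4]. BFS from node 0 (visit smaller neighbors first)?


BFS queue: start with [0]
Visit order: [0, 1, 4, 2, 3, 5]


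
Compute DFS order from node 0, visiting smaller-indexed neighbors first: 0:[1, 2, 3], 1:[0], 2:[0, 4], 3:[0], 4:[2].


DFS stack-based: start with [0]
Visit order: [0, 1, 2, 4, 3]


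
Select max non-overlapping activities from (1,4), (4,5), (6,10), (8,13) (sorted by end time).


Greedy: pick earliest-ending, then skip overlaps.
Selected (3 activities): [(1, 4), (4, 5), (6, 10)]


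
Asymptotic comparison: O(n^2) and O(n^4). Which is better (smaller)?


quadratic grows slower than quartic
O(n^2) is asymptotically smaller; O(n^4) grows faster


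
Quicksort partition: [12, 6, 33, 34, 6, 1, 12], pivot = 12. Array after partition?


Elements <= 12 go left of pivot.
Result: [12, 6, 6, 1, 12, 34, 33], pivot at index 4


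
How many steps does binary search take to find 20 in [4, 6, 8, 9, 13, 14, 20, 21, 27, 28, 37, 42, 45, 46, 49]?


Search for 20:
[0,14] mid=7 arr[7]=21
[0,6] mid=3 arr[3]=9
[4,6] mid=5 arr[5]=14
[6,6] mid=6 arr[6]=20
Total: 4 comparisons


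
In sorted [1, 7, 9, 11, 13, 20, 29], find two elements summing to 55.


Two pointers: lo=0, hi=6
No pair sums to 55


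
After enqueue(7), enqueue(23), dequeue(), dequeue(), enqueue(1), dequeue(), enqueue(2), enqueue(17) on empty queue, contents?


enqueue(7) -> [7]
enqueue(23) -> [7, 23]
dequeue() returns 7 -> [23]
dequeue() returns 23 -> []
enqueue(1) -> [1]
dequeue() returns 1 -> []
enqueue(2) -> [2]
enqueue(17) -> [2, 17]
Final queue (front to back): [2, 17]


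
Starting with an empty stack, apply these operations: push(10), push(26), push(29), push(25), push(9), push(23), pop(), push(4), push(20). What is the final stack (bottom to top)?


push(10) -> [10]
push(26) -> [10, 26]
push(29) -> [10, 26, 29]
push(25) -> [10, 26, 29, 25]
push(9) -> [10, 26, 29, 25, 9]
push(23) -> [10, 26, 29, 25, 9, 23]
pop() returns 23 -> [10, 26, 29, 25, 9]
push(4) -> [10, 26, 29, 25, 9, 4]
push(20) -> [10, 26, 29, 25, 9, 4, 20]
Final stack (bottom to top): [10, 26, 29, 25, 9, 4, 20]


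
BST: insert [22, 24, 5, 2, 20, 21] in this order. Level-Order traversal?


Root = 22; build tree by BST insertion.
Level-Order traversal: [22, 5, 24, 2, 20, 21]


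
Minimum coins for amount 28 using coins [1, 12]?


dp[0]=0; dp[i]=1+min(dp[i-c] for c in coins)
...dp[23]=12, dp[24]=2, dp[25]=3, dp[26]=4, dp[27]=5, dp[28]=6
Minimum coins for 28 = 6


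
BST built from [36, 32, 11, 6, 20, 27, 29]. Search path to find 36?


BST root = 36
Search for 36: compare at each node
Path: [36]


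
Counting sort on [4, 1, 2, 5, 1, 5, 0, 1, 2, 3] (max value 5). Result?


Count array: [1, 3, 2, 1, 1, 2]
Reconstruct: [0, 1, 1, 1, 2, 2, 3, 4, 5, 5]


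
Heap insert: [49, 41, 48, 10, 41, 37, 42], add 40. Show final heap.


Append 40: [49, 41, 48, 10, 41, 37, 42, 40]
Bubble up: swap idx 7(40) with idx 3(10)
Result: [49, 41, 48, 40, 41, 37, 42, 10]


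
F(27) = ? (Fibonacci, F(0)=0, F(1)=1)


F(n)=F(n-1)+F(n-2)
...F(25)=75025, F(26)=121393, F(27)=196418


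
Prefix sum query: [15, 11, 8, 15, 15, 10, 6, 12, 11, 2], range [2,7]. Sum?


Prefix sums: [0, 15, 26, 34, 49, 64, 74, 80, 92, 103, 105]
Sum[2..7] = prefix[8] - prefix[2] = 92 - 26 = 66


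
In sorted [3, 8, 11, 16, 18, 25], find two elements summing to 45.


Two pointers: lo=0, hi=5
No pair sums to 45


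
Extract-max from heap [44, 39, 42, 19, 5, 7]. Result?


Max = 44
Replace root with last, heapify down
Resulting heap: [42, 39, 7, 19, 5]


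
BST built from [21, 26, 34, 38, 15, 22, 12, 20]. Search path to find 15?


BST root = 21
Search for 15: compare at each node
Path: [21, 15]


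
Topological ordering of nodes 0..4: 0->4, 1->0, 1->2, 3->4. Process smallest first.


Kahn's algorithm, process smallest node first
Order: [1, 0, 2, 3, 4]


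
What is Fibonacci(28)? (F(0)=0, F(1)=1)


F(n)=F(n-1)+F(n-2)
...F(26)=121393, F(27)=196418, F(28)=317811


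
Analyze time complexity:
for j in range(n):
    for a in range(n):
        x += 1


Per nesting level: O(n) * O(n) = O(n^2)
Complexity: O(n^2)


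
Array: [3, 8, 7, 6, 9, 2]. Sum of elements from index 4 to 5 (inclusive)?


Prefix sums: [0, 3, 11, 18, 24, 33, 35]
Sum[4..5] = prefix[6] - prefix[4] = 35 - 24 = 11


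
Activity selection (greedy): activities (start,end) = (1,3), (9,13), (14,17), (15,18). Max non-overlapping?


Greedy: pick earliest-ending, then skip overlaps.
Selected (3 activities): [(1, 3), (9, 13), (14, 17)]


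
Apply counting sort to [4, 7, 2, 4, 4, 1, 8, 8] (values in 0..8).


Count array: [0, 1, 1, 0, 3, 0, 0, 1, 2]
Reconstruct: [1, 2, 4, 4, 4, 7, 8, 8]
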